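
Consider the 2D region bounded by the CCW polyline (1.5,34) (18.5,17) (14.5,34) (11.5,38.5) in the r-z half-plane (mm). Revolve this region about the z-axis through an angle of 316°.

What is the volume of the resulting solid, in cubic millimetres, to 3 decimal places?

Volume = 8487.266 mm³

Profile (r,z), 4 vertices: (1.5,34) (18.5,17) (14.5,34) (11.5,38.5)
edge 0: (1.5,34)→(18.5,17)  cross = 1.5·17 − 18.5·34 = -603.5000; (r_i+r_j)·cross = 20·-603.5000 = -12070.0000
edge 1: (18.5,17)→(14.5,34)  cross = 18.5·34 − 14.5·17 = 382.5000; (r_i+r_j)·cross = 33·382.5000 = 12622.5000
edge 2: (14.5,34)→(11.5,38.5)  cross = 14.5·38.5 − 11.5·34 = 167.2500; (r_i+r_j)·cross = 26·167.2500 = 4348.5000
edge 3: (11.5,38.5)→(1.5,34)  cross = 11.5·34 − 1.5·38.5 = 333.2500; (r_i+r_j)·cross = 13·333.2500 = 4332.2500
Σcross = 279.5000 → A = |Σcross|/2 = 139.7500 mm²
Σ(r_i+r_j)·cross = 9233.2500 → first moment M = |Σ|/6 = 1538.8750
R_c = M/A = 1538.8750/139.7500 = 11.0116 mm
θ = 316° = 5.515240 rad
V = θ·R_c·A = 5.515240·11.0116·139.7500 = 8487.266 mm³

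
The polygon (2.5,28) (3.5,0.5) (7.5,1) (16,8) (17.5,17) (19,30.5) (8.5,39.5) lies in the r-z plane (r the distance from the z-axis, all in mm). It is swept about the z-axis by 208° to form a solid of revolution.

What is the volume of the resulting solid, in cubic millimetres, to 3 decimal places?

Profile (r,z), 7 vertices: (2.5,28) (3.5,0.5) (7.5,1) (16,8) (17.5,17) (19,30.5) (8.5,39.5)
edge 0: (2.5,28)→(3.5,0.5)  cross = 2.5·0.5 − 3.5·28 = -96.7500; (r_i+r_j)·cross = 6·-96.7500 = -580.5000
edge 1: (3.5,0.5)→(7.5,1)  cross = 3.5·1 − 7.5·0.5 = -0.2500; (r_i+r_j)·cross = 11·-0.2500 = -2.7500
edge 2: (7.5,1)→(16,8)  cross = 7.5·8 − 16·1 = 44.0000; (r_i+r_j)·cross = 23.5·44.0000 = 1034.0000
edge 3: (16,8)→(17.5,17)  cross = 16·17 − 17.5·8 = 132.0000; (r_i+r_j)·cross = 33.5·132.0000 = 4422.0000
edge 4: (17.5,17)→(19,30.5)  cross = 17.5·30.5 − 19·17 = 210.7500; (r_i+r_j)·cross = 36.5·210.7500 = 7692.3750
edge 5: (19,30.5)→(8.5,39.5)  cross = 19·39.5 − 8.5·30.5 = 491.2500; (r_i+r_j)·cross = 27.5·491.2500 = 13509.3750
edge 6: (8.5,39.5)→(2.5,28)  cross = 8.5·28 − 2.5·39.5 = 139.2500; (r_i+r_j)·cross = 11·139.2500 = 1531.7500
Σcross = 920.2500 → A = |Σcross|/2 = 460.1250 mm²
Σ(r_i+r_j)·cross = 27606.2500 → first moment M = |Σ|/6 = 4601.0417
R_c = M/A = 4601.0417/460.1250 = 9.9995 mm
θ = 208° = 3.630285 rad
V = θ·R_c·A = 3.630285·9.9995·460.1250 = 16703.092 mm³

Volume = 16703.092 mm³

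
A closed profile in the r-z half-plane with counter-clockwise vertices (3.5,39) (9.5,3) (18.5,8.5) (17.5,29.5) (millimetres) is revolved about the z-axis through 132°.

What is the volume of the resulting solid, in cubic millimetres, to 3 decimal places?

Profile (r,z), 4 vertices: (3.5,39) (9.5,3) (18.5,8.5) (17.5,29.5)
edge 0: (3.5,39)→(9.5,3)  cross = 3.5·3 − 9.5·39 = -360.0000; (r_i+r_j)·cross = 13·-360.0000 = -4680.0000
edge 1: (9.5,3)→(18.5,8.5)  cross = 9.5·8.5 − 18.5·3 = 25.2500; (r_i+r_j)·cross = 28·25.2500 = 707.0000
edge 2: (18.5,8.5)→(17.5,29.5)  cross = 18.5·29.5 − 17.5·8.5 = 397.0000; (r_i+r_j)·cross = 36·397.0000 = 14292.0000
edge 3: (17.5,29.5)→(3.5,39)  cross = 17.5·39 − 3.5·29.5 = 579.2500; (r_i+r_j)·cross = 21·579.2500 = 12164.2500
Σcross = 641.5000 → A = |Σcross|/2 = 320.7500 mm²
Σ(r_i+r_j)·cross = 22483.2500 → first moment M = |Σ|/6 = 3747.2083
R_c = M/A = 3747.2083/320.7500 = 11.6826 mm
θ = 132° = 2.303835 rad
V = θ·R_c·A = 2.303835·11.6826·320.7500 = 8632.948 mm³

Volume = 8632.948 mm³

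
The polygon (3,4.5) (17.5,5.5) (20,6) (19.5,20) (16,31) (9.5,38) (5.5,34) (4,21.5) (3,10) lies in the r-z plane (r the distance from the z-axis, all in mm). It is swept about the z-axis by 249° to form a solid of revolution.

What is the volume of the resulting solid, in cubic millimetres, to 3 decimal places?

Volume = 21062.801 mm³

Profile (r,z), 9 vertices: (3,4.5) (17.5,5.5) (20,6) (19.5,20) (16,31) (9.5,38) (5.5,34) (4,21.5) (3,10)
edge 0: (3,4.5)→(17.5,5.5)  cross = 3·5.5 − 17.5·4.5 = -62.2500; (r_i+r_j)·cross = 20.5·-62.2500 = -1276.1250
edge 1: (17.5,5.5)→(20,6)  cross = 17.5·6 − 20·5.5 = -5.0000; (r_i+r_j)·cross = 37.5·-5.0000 = -187.5000
edge 2: (20,6)→(19.5,20)  cross = 20·20 − 19.5·6 = 283.0000; (r_i+r_j)·cross = 39.5·283.0000 = 11178.5000
edge 3: (19.5,20)→(16,31)  cross = 19.5·31 − 16·20 = 284.5000; (r_i+r_j)·cross = 35.5·284.5000 = 10099.7500
edge 4: (16,31)→(9.5,38)  cross = 16·38 − 9.5·31 = 313.5000; (r_i+r_j)·cross = 25.5·313.5000 = 7994.2500
edge 5: (9.5,38)→(5.5,34)  cross = 9.5·34 − 5.5·38 = 114.0000; (r_i+r_j)·cross = 15·114.0000 = 1710.0000
edge 6: (5.5,34)→(4,21.5)  cross = 5.5·21.5 − 4·34 = -17.7500; (r_i+r_j)·cross = 9.5·-17.7500 = -168.6250
edge 7: (4,21.5)→(3,10)  cross = 4·10 − 3·21.5 = -24.5000; (r_i+r_j)·cross = 7·-24.5000 = -171.5000
edge 8: (3,10)→(3,4.5)  cross = 3·4.5 − 3·10 = -16.5000; (r_i+r_j)·cross = 6·-16.5000 = -99.0000
Σcross = 869.0000 → A = |Σcross|/2 = 434.5000 mm²
Σ(r_i+r_j)·cross = 29079.7500 → first moment M = |Σ|/6 = 4846.6250
R_c = M/A = 4846.6250/434.5000 = 11.1545 mm
θ = 249° = 4.345870 rad
V = θ·R_c·A = 4.345870·11.1545·434.5000 = 21062.801 mm³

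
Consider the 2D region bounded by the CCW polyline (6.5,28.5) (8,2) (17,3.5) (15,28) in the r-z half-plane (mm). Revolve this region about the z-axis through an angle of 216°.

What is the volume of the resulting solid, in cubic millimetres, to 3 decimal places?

Profile (r,z), 4 vertices: (6.5,28.5) (8,2) (17,3.5) (15,28)
edge 0: (6.5,28.5)→(8,2)  cross = 6.5·2 − 8·28.5 = -215.0000; (r_i+r_j)·cross = 14.5·-215.0000 = -3117.5000
edge 1: (8,2)→(17,3.5)  cross = 8·3.5 − 17·2 = -6.0000; (r_i+r_j)·cross = 25·-6.0000 = -150.0000
edge 2: (17,3.5)→(15,28)  cross = 17·28 − 15·3.5 = 423.5000; (r_i+r_j)·cross = 32·423.5000 = 13552.0000
edge 3: (15,28)→(6.5,28.5)  cross = 15·28.5 − 6.5·28 = 245.5000; (r_i+r_j)·cross = 21.5·245.5000 = 5278.2500
Σcross = 448.0000 → A = |Σcross|/2 = 224.0000 mm²
Σ(r_i+r_j)·cross = 15562.7500 → first moment M = |Σ|/6 = 2593.7917
R_c = M/A = 2593.7917/224.0000 = 11.5794 mm
θ = 216° = 3.769911 rad
V = θ·R_c·A = 3.769911·11.5794·224.0000 = 9778.364 mm³

Volume = 9778.364 mm³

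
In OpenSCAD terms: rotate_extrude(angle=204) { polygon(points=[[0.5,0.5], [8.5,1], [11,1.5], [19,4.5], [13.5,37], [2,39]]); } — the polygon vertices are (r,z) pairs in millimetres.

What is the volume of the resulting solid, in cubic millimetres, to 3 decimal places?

Profile (r,z), 6 vertices: (0.5,0.5) (8.5,1) (11,1.5) (19,4.5) (13.5,37) (2,39)
edge 0: (0.5,0.5)→(8.5,1)  cross = 0.5·1 − 8.5·0.5 = -3.7500; (r_i+r_j)·cross = 9·-3.7500 = -33.7500
edge 1: (8.5,1)→(11,1.5)  cross = 8.5·1.5 − 11·1 = 1.7500; (r_i+r_j)·cross = 19.5·1.7500 = 34.1250
edge 2: (11,1.5)→(19,4.5)  cross = 11·4.5 − 19·1.5 = 21.0000; (r_i+r_j)·cross = 30·21.0000 = 630.0000
edge 3: (19,4.5)→(13.5,37)  cross = 19·37 − 13.5·4.5 = 642.2500; (r_i+r_j)·cross = 32.5·642.2500 = 20873.1250
edge 4: (13.5,37)→(2,39)  cross = 13.5·39 − 2·37 = 452.5000; (r_i+r_j)·cross = 15.5·452.5000 = 7013.7500
edge 5: (2,39)→(0.5,0.5)  cross = 2·0.5 − 0.5·39 = -18.5000; (r_i+r_j)·cross = 2.5·-18.5000 = -46.2500
Σcross = 1095.2500 → A = |Σcross|/2 = 547.6250 mm²
Σ(r_i+r_j)·cross = 28471.0000 → first moment M = |Σ|/6 = 4745.1667
R_c = M/A = 4745.1667/547.6250 = 8.6650 mm
θ = 204° = 3.560472 rad
V = θ·R_c·A = 3.560472·8.6650·547.6250 = 16895.032 mm³

Volume = 16895.032 mm³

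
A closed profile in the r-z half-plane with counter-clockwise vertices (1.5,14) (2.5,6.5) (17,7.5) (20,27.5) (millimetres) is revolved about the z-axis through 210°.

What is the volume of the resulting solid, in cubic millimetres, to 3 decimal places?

Profile (r,z), 4 vertices: (1.5,14) (2.5,6.5) (17,7.5) (20,27.5)
edge 0: (1.5,14)→(2.5,6.5)  cross = 1.5·6.5 − 2.5·14 = -25.2500; (r_i+r_j)·cross = 4·-25.2500 = -101.0000
edge 1: (2.5,6.5)→(17,7.5)  cross = 2.5·7.5 − 17·6.5 = -91.7500; (r_i+r_j)·cross = 19.5·-91.7500 = -1789.1250
edge 2: (17,7.5)→(20,27.5)  cross = 17·27.5 − 20·7.5 = 317.5000; (r_i+r_j)·cross = 37·317.5000 = 11747.5000
edge 3: (20,27.5)→(1.5,14)  cross = 20·14 − 1.5·27.5 = 238.7500; (r_i+r_j)·cross = 21.5·238.7500 = 5133.1250
Σcross = 439.2500 → A = |Σcross|/2 = 219.6250 mm²
Σ(r_i+r_j)·cross = 14990.5000 → first moment M = |Σ|/6 = 2498.4167
R_c = M/A = 2498.4167/219.6250 = 11.3758 mm
θ = 210° = 3.665191 rad
V = θ·R_c·A = 3.665191·11.3758·219.6250 = 9157.175 mm³

Volume = 9157.175 mm³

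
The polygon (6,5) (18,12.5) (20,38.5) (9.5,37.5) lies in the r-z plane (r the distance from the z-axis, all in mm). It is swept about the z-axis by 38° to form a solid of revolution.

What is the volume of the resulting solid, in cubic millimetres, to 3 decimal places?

Profile (r,z), 4 vertices: (6,5) (18,12.5) (20,38.5) (9.5,37.5)
edge 0: (6,5)→(18,12.5)  cross = 6·12.5 − 18·5 = -15.0000; (r_i+r_j)·cross = 24·-15.0000 = -360.0000
edge 1: (18,12.5)→(20,38.5)  cross = 18·38.5 − 20·12.5 = 443.0000; (r_i+r_j)·cross = 38·443.0000 = 16834.0000
edge 2: (20,38.5)→(9.5,37.5)  cross = 20·37.5 − 9.5·38.5 = 384.2500; (r_i+r_j)·cross = 29.5·384.2500 = 11335.3750
edge 3: (9.5,37.5)→(6,5)  cross = 9.5·5 − 6·37.5 = -177.5000; (r_i+r_j)·cross = 15.5·-177.5000 = -2751.2500
Σcross = 634.7500 → A = |Σcross|/2 = 317.3750 mm²
Σ(r_i+r_j)·cross = 25058.1250 → first moment M = |Σ|/6 = 4176.3542
R_c = M/A = 4176.3542/317.3750 = 13.1591 mm
θ = 38° = 0.663225 rad
V = θ·R_c·A = 0.663225·13.1591·317.3750 = 2769.863 mm³

Volume = 2769.863 mm³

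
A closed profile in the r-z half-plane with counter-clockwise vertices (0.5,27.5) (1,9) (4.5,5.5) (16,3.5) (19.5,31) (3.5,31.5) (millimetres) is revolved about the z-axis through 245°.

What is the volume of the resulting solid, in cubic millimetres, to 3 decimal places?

Volume = 18124.244 mm³

Profile (r,z), 6 vertices: (0.5,27.5) (1,9) (4.5,5.5) (16,3.5) (19.5,31) (3.5,31.5)
edge 0: (0.5,27.5)→(1,9)  cross = 0.5·9 − 1·27.5 = -23.0000; (r_i+r_j)·cross = 1.5·-23.0000 = -34.5000
edge 1: (1,9)→(4.5,5.5)  cross = 1·5.5 − 4.5·9 = -35.0000; (r_i+r_j)·cross = 5.5·-35.0000 = -192.5000
edge 2: (4.5,5.5)→(16,3.5)  cross = 4.5·3.5 − 16·5.5 = -72.2500; (r_i+r_j)·cross = 20.5·-72.2500 = -1481.1250
edge 3: (16,3.5)→(19.5,31)  cross = 16·31 − 19.5·3.5 = 427.7500; (r_i+r_j)·cross = 35.5·427.7500 = 15185.1250
edge 4: (19.5,31)→(3.5,31.5)  cross = 19.5·31.5 − 3.5·31 = 505.7500; (r_i+r_j)·cross = 23·505.7500 = 11632.2500
edge 5: (3.5,31.5)→(0.5,27.5)  cross = 3.5·27.5 − 0.5·31.5 = 80.5000; (r_i+r_j)·cross = 4·80.5000 = 322.0000
Σcross = 883.7500 → A = |Σcross|/2 = 441.8750 mm²
Σ(r_i+r_j)·cross = 25431.2500 → first moment M = |Σ|/6 = 4238.5417
R_c = M/A = 4238.5417/441.8750 = 9.5922 mm
θ = 245° = 4.276057 rad
V = θ·R_c·A = 4.276057·9.5922·441.8750 = 18124.244 mm³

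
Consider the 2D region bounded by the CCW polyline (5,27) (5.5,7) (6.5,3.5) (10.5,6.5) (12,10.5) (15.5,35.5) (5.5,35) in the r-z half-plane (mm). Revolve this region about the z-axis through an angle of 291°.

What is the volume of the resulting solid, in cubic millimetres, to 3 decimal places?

Profile (r,z), 7 vertices: (5,27) (5.5,7) (6.5,3.5) (10.5,6.5) (12,10.5) (15.5,35.5) (5.5,35)
edge 0: (5,27)→(5.5,7)  cross = 5·7 − 5.5·27 = -113.5000; (r_i+r_j)·cross = 10.5·-113.5000 = -1191.7500
edge 1: (5.5,7)→(6.5,3.5)  cross = 5.5·3.5 − 6.5·7 = -26.2500; (r_i+r_j)·cross = 12·-26.2500 = -315.0000
edge 2: (6.5,3.5)→(10.5,6.5)  cross = 6.5·6.5 − 10.5·3.5 = 5.5000; (r_i+r_j)·cross = 17·5.5000 = 93.5000
edge 3: (10.5,6.5)→(12,10.5)  cross = 10.5·10.5 − 12·6.5 = 32.2500; (r_i+r_j)·cross = 22.5·32.2500 = 725.6250
edge 4: (12,10.5)→(15.5,35.5)  cross = 12·35.5 − 15.5·10.5 = 263.2500; (r_i+r_j)·cross = 27.5·263.2500 = 7239.3750
edge 5: (15.5,35.5)→(5.5,35)  cross = 15.5·35 − 5.5·35.5 = 347.2500; (r_i+r_j)·cross = 21·347.2500 = 7292.2500
edge 6: (5.5,35)→(5,27)  cross = 5.5·27 − 5·35 = -26.5000; (r_i+r_j)·cross = 10.5·-26.5000 = -278.2500
Σcross = 482.0000 → A = |Σcross|/2 = 241.0000 mm²
Σ(r_i+r_j)·cross = 13565.7500 → first moment M = |Σ|/6 = 2260.9583
R_c = M/A = 2260.9583/241.0000 = 9.3816 mm
θ = 291° = 5.078908 rad
V = θ·R_c·A = 5.078908·9.3816·241.0000 = 11483.200 mm³

Volume = 11483.200 mm³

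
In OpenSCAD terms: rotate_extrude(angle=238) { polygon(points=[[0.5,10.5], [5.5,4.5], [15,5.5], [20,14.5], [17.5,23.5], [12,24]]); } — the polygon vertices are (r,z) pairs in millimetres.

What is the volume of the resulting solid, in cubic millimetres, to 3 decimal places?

Profile (r,z), 6 vertices: (0.5,10.5) (5.5,4.5) (15,5.5) (20,14.5) (17.5,23.5) (12,24)
edge 0: (0.5,10.5)→(5.5,4.5)  cross = 0.5·4.5 − 5.5·10.5 = -55.5000; (r_i+r_j)·cross = 6·-55.5000 = -333.0000
edge 1: (5.5,4.5)→(15,5.5)  cross = 5.5·5.5 − 15·4.5 = -37.2500; (r_i+r_j)·cross = 20.5·-37.2500 = -763.6250
edge 2: (15,5.5)→(20,14.5)  cross = 15·14.5 − 20·5.5 = 107.5000; (r_i+r_j)·cross = 35·107.5000 = 3762.5000
edge 3: (20,14.5)→(17.5,23.5)  cross = 20·23.5 − 17.5·14.5 = 216.2500; (r_i+r_j)·cross = 37.5·216.2500 = 8109.3750
edge 4: (17.5,23.5)→(12,24)  cross = 17.5·24 − 12·23.5 = 138.0000; (r_i+r_j)·cross = 29.5·138.0000 = 4071.0000
edge 5: (12,24)→(0.5,10.5)  cross = 12·10.5 − 0.5·24 = 114.0000; (r_i+r_j)·cross = 12.5·114.0000 = 1425.0000
Σcross = 483.0000 → A = |Σcross|/2 = 241.5000 mm²
Σ(r_i+r_j)·cross = 16271.2500 → first moment M = |Σ|/6 = 2711.8750
R_c = M/A = 2711.8750/241.5000 = 11.2293 mm
θ = 238° = 4.153884 rad
V = θ·R_c·A = 4.153884·11.2293·241.5000 = 11264.813 mm³

Volume = 11264.813 mm³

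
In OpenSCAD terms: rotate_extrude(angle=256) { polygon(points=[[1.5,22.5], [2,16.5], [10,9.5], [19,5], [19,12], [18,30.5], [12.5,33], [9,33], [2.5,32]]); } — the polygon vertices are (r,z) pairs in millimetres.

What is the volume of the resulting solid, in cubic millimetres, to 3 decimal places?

Volume = 18069.138 mm³

Profile (r,z), 9 vertices: (1.5,22.5) (2,16.5) (10,9.5) (19,5) (19,12) (18,30.5) (12.5,33) (9,33) (2.5,32)
edge 0: (1.5,22.5)→(2,16.5)  cross = 1.5·16.5 − 2·22.5 = -20.2500; (r_i+r_j)·cross = 3.5·-20.2500 = -70.8750
edge 1: (2,16.5)→(10,9.5)  cross = 2·9.5 − 10·16.5 = -146.0000; (r_i+r_j)·cross = 12·-146.0000 = -1752.0000
edge 2: (10,9.5)→(19,5)  cross = 10·5 − 19·9.5 = -130.5000; (r_i+r_j)·cross = 29·-130.5000 = -3784.5000
edge 3: (19,5)→(19,12)  cross = 19·12 − 19·5 = 133.0000; (r_i+r_j)·cross = 38·133.0000 = 5054.0000
edge 4: (19,12)→(18,30.5)  cross = 19·30.5 − 18·12 = 363.5000; (r_i+r_j)·cross = 37·363.5000 = 13449.5000
edge 5: (18,30.5)→(12.5,33)  cross = 18·33 − 12.5·30.5 = 212.7500; (r_i+r_j)·cross = 30.5·212.7500 = 6488.8750
edge 6: (12.5,33)→(9,33)  cross = 12.5·33 − 9·33 = 115.5000; (r_i+r_j)·cross = 21.5·115.5000 = 2483.2500
edge 7: (9,33)→(2.5,32)  cross = 9·32 − 2.5·33 = 205.5000; (r_i+r_j)·cross = 11.5·205.5000 = 2363.2500
edge 8: (2.5,32)→(1.5,22.5)  cross = 2.5·22.5 − 1.5·32 = 8.2500; (r_i+r_j)·cross = 4·8.2500 = 33.0000
Σcross = 741.7500 → A = |Σcross|/2 = 370.8750 mm²
Σ(r_i+r_j)·cross = 24264.5000 → first moment M = |Σ|/6 = 4044.0833
R_c = M/A = 4044.0833/370.8750 = 10.9042 mm
θ = 256° = 4.468043 rad
V = θ·R_c·A = 4.468043·10.9042·370.8750 = 18069.138 mm³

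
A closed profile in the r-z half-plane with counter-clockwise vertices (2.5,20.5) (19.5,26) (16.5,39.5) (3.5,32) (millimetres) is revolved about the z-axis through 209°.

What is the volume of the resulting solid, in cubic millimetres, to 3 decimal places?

Profile (r,z), 4 vertices: (2.5,20.5) (19.5,26) (16.5,39.5) (3.5,32)
edge 0: (2.5,20.5)→(19.5,26)  cross = 2.5·26 − 19.5·20.5 = -334.7500; (r_i+r_j)·cross = 22·-334.7500 = -7364.5000
edge 1: (19.5,26)→(16.5,39.5)  cross = 19.5·39.5 − 16.5·26 = 341.2500; (r_i+r_j)·cross = 36·341.2500 = 12285.0000
edge 2: (16.5,39.5)→(3.5,32)  cross = 16.5·32 − 3.5·39.5 = 389.7500; (r_i+r_j)·cross = 20·389.7500 = 7795.0000
edge 3: (3.5,32)→(2.5,20.5)  cross = 3.5·20.5 − 2.5·32 = -8.2500; (r_i+r_j)·cross = 6·-8.2500 = -49.5000
Σcross = 388.0000 → A = |Σcross|/2 = 194.0000 mm²
Σ(r_i+r_j)·cross = 12666.0000 → first moment M = |Σ|/6 = 2111.0000
R_c = M/A = 2111.0000/194.0000 = 10.8814 mm
θ = 209° = 3.647738 rad
V = θ·R_c·A = 3.647738·10.8814·194.0000 = 7700.375 mm³

Volume = 7700.375 mm³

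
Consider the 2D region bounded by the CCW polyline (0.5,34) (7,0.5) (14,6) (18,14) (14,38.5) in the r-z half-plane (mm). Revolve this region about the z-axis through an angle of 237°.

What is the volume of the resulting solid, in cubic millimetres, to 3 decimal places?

Profile (r,z), 5 vertices: (0.5,34) (7,0.5) (14,6) (18,14) (14,38.5)
edge 0: (0.5,34)→(7,0.5)  cross = 0.5·0.5 − 7·34 = -237.7500; (r_i+r_j)·cross = 7.5·-237.7500 = -1783.1250
edge 1: (7,0.5)→(14,6)  cross = 7·6 − 14·0.5 = 35.0000; (r_i+r_j)·cross = 21·35.0000 = 735.0000
edge 2: (14,6)→(18,14)  cross = 14·14 − 18·6 = 88.0000; (r_i+r_j)·cross = 32·88.0000 = 2816.0000
edge 3: (18,14)→(14,38.5)  cross = 18·38.5 − 14·14 = 497.0000; (r_i+r_j)·cross = 32·497.0000 = 15904.0000
edge 4: (14,38.5)→(0.5,34)  cross = 14·34 − 0.5·38.5 = 456.7500; (r_i+r_j)·cross = 14.5·456.7500 = 6622.8750
Σcross = 839.0000 → A = |Σcross|/2 = 419.5000 mm²
Σ(r_i+r_j)·cross = 24294.7500 → first moment M = |Σ|/6 = 4049.1250
R_c = M/A = 4049.1250/419.5000 = 9.6523 mm
θ = 237° = 4.136430 rad
V = θ·R_c·A = 4.136430·9.6523·419.5000 = 16748.923 mm³

Volume = 16748.923 mm³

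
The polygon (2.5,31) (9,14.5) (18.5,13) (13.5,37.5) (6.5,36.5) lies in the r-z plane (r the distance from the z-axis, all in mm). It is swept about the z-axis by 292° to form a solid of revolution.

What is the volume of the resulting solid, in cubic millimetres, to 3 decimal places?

Volume = 13254.999 mm³

Profile (r,z), 5 vertices: (2.5,31) (9,14.5) (18.5,13) (13.5,37.5) (6.5,36.5)
edge 0: (2.5,31)→(9,14.5)  cross = 2.5·14.5 − 9·31 = -242.7500; (r_i+r_j)·cross = 11.5·-242.7500 = -2791.6250
edge 1: (9,14.5)→(18.5,13)  cross = 9·13 − 18.5·14.5 = -151.2500; (r_i+r_j)·cross = 27.5·-151.2500 = -4159.3750
edge 2: (18.5,13)→(13.5,37.5)  cross = 18.5·37.5 − 13.5·13 = 518.2500; (r_i+r_j)·cross = 32·518.2500 = 16584.0000
edge 3: (13.5,37.5)→(6.5,36.5)  cross = 13.5·36.5 − 6.5·37.5 = 249.0000; (r_i+r_j)·cross = 20·249.0000 = 4980.0000
edge 4: (6.5,36.5)→(2.5,31)  cross = 6.5·31 − 2.5·36.5 = 110.2500; (r_i+r_j)·cross = 9·110.2500 = 992.2500
Σcross = 483.5000 → A = |Σcross|/2 = 241.7500 mm²
Σ(r_i+r_j)·cross = 15605.2500 → first moment M = |Σ|/6 = 2600.8750
R_c = M/A = 2600.8750/241.7500 = 10.7585 mm
θ = 292° = 5.096361 rad
V = θ·R_c·A = 5.096361·10.7585·241.7500 = 13254.999 mm³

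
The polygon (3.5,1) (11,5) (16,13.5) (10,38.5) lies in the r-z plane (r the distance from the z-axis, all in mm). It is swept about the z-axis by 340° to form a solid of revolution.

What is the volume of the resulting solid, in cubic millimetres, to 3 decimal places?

Profile (r,z), 4 vertices: (3.5,1) (11,5) (16,13.5) (10,38.5)
edge 0: (3.5,1)→(11,5)  cross = 3.5·5 − 11·1 = 6.5000; (r_i+r_j)·cross = 14.5·6.5000 = 94.2500
edge 1: (11,5)→(16,13.5)  cross = 11·13.5 − 16·5 = 68.5000; (r_i+r_j)·cross = 27·68.5000 = 1849.5000
edge 2: (16,13.5)→(10,38.5)  cross = 16·38.5 − 10·13.5 = 481.0000; (r_i+r_j)·cross = 26·481.0000 = 12506.0000
edge 3: (10,38.5)→(3.5,1)  cross = 10·1 − 3.5·38.5 = -124.7500; (r_i+r_j)·cross = 13.5·-124.7500 = -1684.1250
Σcross = 431.2500 → A = |Σcross|/2 = 215.6250 mm²
Σ(r_i+r_j)·cross = 12765.6250 → first moment M = |Σ|/6 = 2127.6042
R_c = M/A = 2127.6042/215.6250 = 9.8671 mm
θ = 340° = 5.934119 rad
V = θ·R_c·A = 5.934119·9.8671·215.6250 = 12625.457 mm³

Volume = 12625.457 mm³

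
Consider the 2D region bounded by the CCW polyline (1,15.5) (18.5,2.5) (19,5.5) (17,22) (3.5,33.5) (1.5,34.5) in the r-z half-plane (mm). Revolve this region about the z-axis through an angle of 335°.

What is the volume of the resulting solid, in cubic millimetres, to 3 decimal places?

Volume = 18119.519 mm³

Profile (r,z), 6 vertices: (1,15.5) (18.5,2.5) (19,5.5) (17,22) (3.5,33.5) (1.5,34.5)
edge 0: (1,15.5)→(18.5,2.5)  cross = 1·2.5 − 18.5·15.5 = -284.2500; (r_i+r_j)·cross = 19.5·-284.2500 = -5542.8750
edge 1: (18.5,2.5)→(19,5.5)  cross = 18.5·5.5 − 19·2.5 = 54.2500; (r_i+r_j)·cross = 37.5·54.2500 = 2034.3750
edge 2: (19,5.5)→(17,22)  cross = 19·22 − 17·5.5 = 324.5000; (r_i+r_j)·cross = 36·324.5000 = 11682.0000
edge 3: (17,22)→(3.5,33.5)  cross = 17·33.5 − 3.5·22 = 492.5000; (r_i+r_j)·cross = 20.5·492.5000 = 10096.2500
edge 4: (3.5,33.5)→(1.5,34.5)  cross = 3.5·34.5 − 1.5·33.5 = 70.5000; (r_i+r_j)·cross = 5·70.5000 = 352.5000
edge 5: (1.5,34.5)→(1,15.5)  cross = 1.5·15.5 − 1·34.5 = -11.2500; (r_i+r_j)·cross = 2.5·-11.2500 = -28.1250
Σcross = 646.2500 → A = |Σcross|/2 = 323.1250 mm²
Σ(r_i+r_j)·cross = 18594.1250 → first moment M = |Σ|/6 = 3099.0208
R_c = M/A = 3099.0208/323.1250 = 9.5908 mm
θ = 335° = 5.846853 rad
V = θ·R_c·A = 5.846853·9.5908·323.1250 = 18119.519 mm³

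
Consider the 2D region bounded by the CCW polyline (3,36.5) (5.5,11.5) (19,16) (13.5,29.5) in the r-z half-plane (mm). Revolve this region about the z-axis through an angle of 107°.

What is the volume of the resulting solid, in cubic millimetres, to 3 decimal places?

Profile (r,z), 4 vertices: (3,36.5) (5.5,11.5) (19,16) (13.5,29.5)
edge 0: (3,36.5)→(5.5,11.5)  cross = 3·11.5 − 5.5·36.5 = -166.2500; (r_i+r_j)·cross = 8.5·-166.2500 = -1413.1250
edge 1: (5.5,11.5)→(19,16)  cross = 5.5·16 − 19·11.5 = -130.5000; (r_i+r_j)·cross = 24.5·-130.5000 = -3197.2500
edge 2: (19,16)→(13.5,29.5)  cross = 19·29.5 − 13.5·16 = 344.5000; (r_i+r_j)·cross = 32.5·344.5000 = 11196.2500
edge 3: (13.5,29.5)→(3,36.5)  cross = 13.5·36.5 − 3·29.5 = 404.2500; (r_i+r_j)·cross = 16.5·404.2500 = 6670.1250
Σcross = 452.0000 → A = |Σcross|/2 = 226.0000 mm²
Σ(r_i+r_j)·cross = 13256.0000 → first moment M = |Σ|/6 = 2209.3333
R_c = M/A = 2209.3333/226.0000 = 9.7758 mm
θ = 107° = 1.867502 rad
V = θ·R_c·A = 1.867502·9.7758·226.0000 = 4125.935 mm³

Volume = 4125.935 mm³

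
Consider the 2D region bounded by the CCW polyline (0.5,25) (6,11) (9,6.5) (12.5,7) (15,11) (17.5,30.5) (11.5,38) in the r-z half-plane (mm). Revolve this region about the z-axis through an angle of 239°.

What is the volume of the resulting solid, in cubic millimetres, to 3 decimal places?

Profile (r,z), 7 vertices: (0.5,25) (6,11) (9,6.5) (12.5,7) (15,11) (17.5,30.5) (11.5,38)
edge 0: (0.5,25)→(6,11)  cross = 0.5·11 − 6·25 = -144.5000; (r_i+r_j)·cross = 6.5·-144.5000 = -939.2500
edge 1: (6,11)→(9,6.5)  cross = 6·6.5 − 9·11 = -60.0000; (r_i+r_j)·cross = 15·-60.0000 = -900.0000
edge 2: (9,6.5)→(12.5,7)  cross = 9·7 − 12.5·6.5 = -18.2500; (r_i+r_j)·cross = 21.5·-18.2500 = -392.3750
edge 3: (12.5,7)→(15,11)  cross = 12.5·11 − 15·7 = 32.5000; (r_i+r_j)·cross = 27.5·32.5000 = 893.7500
edge 4: (15,11)→(17.5,30.5)  cross = 15·30.5 − 17.5·11 = 265.0000; (r_i+r_j)·cross = 32.5·265.0000 = 8612.5000
edge 5: (17.5,30.5)→(11.5,38)  cross = 17.5·38 − 11.5·30.5 = 314.2500; (r_i+r_j)·cross = 29·314.2500 = 9113.2500
edge 6: (11.5,38)→(0.5,25)  cross = 11.5·25 − 0.5·38 = 268.5000; (r_i+r_j)·cross = 12·268.5000 = 3222.0000
Σcross = 657.5000 → A = |Σcross|/2 = 328.7500 mm²
Σ(r_i+r_j)·cross = 19609.8750 → first moment M = |Σ|/6 = 3268.3125
R_c = M/A = 3268.3125/328.7500 = 9.9416 mm
θ = 239° = 4.171337 rad
V = θ·R_c·A = 4.171337·9.9416·328.7500 = 13633.233 mm³

Volume = 13633.233 mm³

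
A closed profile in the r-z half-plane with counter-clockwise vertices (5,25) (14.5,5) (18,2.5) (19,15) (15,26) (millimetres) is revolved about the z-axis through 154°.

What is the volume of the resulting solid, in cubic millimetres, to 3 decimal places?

Volume = 6249.319 mm³

Profile (r,z), 5 vertices: (5,25) (14.5,5) (18,2.5) (19,15) (15,26)
edge 0: (5,25)→(14.5,5)  cross = 5·5 − 14.5·25 = -337.5000; (r_i+r_j)·cross = 19.5·-337.5000 = -6581.2500
edge 1: (14.5,5)→(18,2.5)  cross = 14.5·2.5 − 18·5 = -53.7500; (r_i+r_j)·cross = 32.5·-53.7500 = -1746.8750
edge 2: (18,2.5)→(19,15)  cross = 18·15 − 19·2.5 = 222.5000; (r_i+r_j)·cross = 37·222.5000 = 8232.5000
edge 3: (19,15)→(15,26)  cross = 19·26 − 15·15 = 269.0000; (r_i+r_j)·cross = 34·269.0000 = 9146.0000
edge 4: (15,26)→(5,25)  cross = 15·25 − 5·26 = 245.0000; (r_i+r_j)·cross = 20·245.0000 = 4900.0000
Σcross = 345.2500 → A = |Σcross|/2 = 172.6250 mm²
Σ(r_i+r_j)·cross = 13950.3750 → first moment M = |Σ|/6 = 2325.0625
R_c = M/A = 2325.0625/172.6250 = 13.4689 mm
θ = 154° = 2.687807 rad
V = θ·R_c·A = 2.687807·13.4689·172.6250 = 6249.319 mm³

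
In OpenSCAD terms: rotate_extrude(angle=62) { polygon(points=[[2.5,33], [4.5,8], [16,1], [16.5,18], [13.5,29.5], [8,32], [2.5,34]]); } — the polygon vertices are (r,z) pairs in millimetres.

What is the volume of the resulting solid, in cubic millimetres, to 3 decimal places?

Profile (r,z), 7 vertices: (2.5,33) (4.5,8) (16,1) (16.5,18) (13.5,29.5) (8,32) (2.5,34)
edge 0: (2.5,33)→(4.5,8)  cross = 2.5·8 − 4.5·33 = -128.5000; (r_i+r_j)·cross = 7·-128.5000 = -899.5000
edge 1: (4.5,8)→(16,1)  cross = 4.5·1 − 16·8 = -123.5000; (r_i+r_j)·cross = 20.5·-123.5000 = -2531.7500
edge 2: (16,1)→(16.5,18)  cross = 16·18 − 16.5·1 = 271.5000; (r_i+r_j)·cross = 32.5·271.5000 = 8823.7500
edge 3: (16.5,18)→(13.5,29.5)  cross = 16.5·29.5 − 13.5·18 = 243.7500; (r_i+r_j)·cross = 30·243.7500 = 7312.5000
edge 4: (13.5,29.5)→(8,32)  cross = 13.5·32 − 8·29.5 = 196.0000; (r_i+r_j)·cross = 21.5·196.0000 = 4214.0000
edge 5: (8,32)→(2.5,34)  cross = 8·34 − 2.5·32 = 192.0000; (r_i+r_j)·cross = 10.5·192.0000 = 2016.0000
edge 6: (2.5,34)→(2.5,33)  cross = 2.5·33 − 2.5·34 = -2.5000; (r_i+r_j)·cross = 5·-2.5000 = -12.5000
Σcross = 648.7500 → A = |Σcross|/2 = 324.3750 mm²
Σ(r_i+r_j)·cross = 18922.5000 → first moment M = |Σ|/6 = 3153.7500
R_c = M/A = 3153.7500/324.3750 = 9.7225 mm
θ = 62° = 1.082104 rad
V = θ·R_c·A = 1.082104·9.7225·324.3750 = 3412.686 mm³

Volume = 3412.686 mm³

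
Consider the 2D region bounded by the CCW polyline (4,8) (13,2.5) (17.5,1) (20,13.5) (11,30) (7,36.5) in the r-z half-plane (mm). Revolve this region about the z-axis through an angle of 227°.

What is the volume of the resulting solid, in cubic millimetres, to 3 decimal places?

Profile (r,z), 6 vertices: (4,8) (13,2.5) (17.5,1) (20,13.5) (11,30) (7,36.5)
edge 0: (4,8)→(13,2.5)  cross = 4·2.5 − 13·8 = -94.0000; (r_i+r_j)·cross = 17·-94.0000 = -1598.0000
edge 1: (13,2.5)→(17.5,1)  cross = 13·1 − 17.5·2.5 = -30.7500; (r_i+r_j)·cross = 30.5·-30.7500 = -937.8750
edge 2: (17.5,1)→(20,13.5)  cross = 17.5·13.5 − 20·1 = 216.2500; (r_i+r_j)·cross = 37.5·216.2500 = 8109.3750
edge 3: (20,13.5)→(11,30)  cross = 20·30 − 11·13.5 = 451.5000; (r_i+r_j)·cross = 31·451.5000 = 13996.5000
edge 4: (11,30)→(7,36.5)  cross = 11·36.5 − 7·30 = 191.5000; (r_i+r_j)·cross = 18·191.5000 = 3447.0000
edge 5: (7,36.5)→(4,8)  cross = 7·8 − 4·36.5 = -90.0000; (r_i+r_j)·cross = 11·-90.0000 = -990.0000
Σcross = 644.5000 → A = |Σcross|/2 = 322.2500 mm²
Σ(r_i+r_j)·cross = 22027.0000 → first moment M = |Σ|/6 = 3671.1667
R_c = M/A = 3671.1667/322.2500 = 11.3923 mm
θ = 227° = 3.961897 rad
V = θ·R_c·A = 3.961897·11.3923·322.2500 = 14544.786 mm³

Volume = 14544.786 mm³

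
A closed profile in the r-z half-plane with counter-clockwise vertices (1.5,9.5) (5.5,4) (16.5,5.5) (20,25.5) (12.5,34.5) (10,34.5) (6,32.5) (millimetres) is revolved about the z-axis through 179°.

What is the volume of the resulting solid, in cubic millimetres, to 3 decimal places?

Profile (r,z), 7 vertices: (1.5,9.5) (5.5,4) (16.5,5.5) (20,25.5) (12.5,34.5) (10,34.5) (6,32.5)
edge 0: (1.5,9.5)→(5.5,4)  cross = 1.5·4 − 5.5·9.5 = -46.2500; (r_i+r_j)·cross = 7·-46.2500 = -323.7500
edge 1: (5.5,4)→(16.5,5.5)  cross = 5.5·5.5 − 16.5·4 = -35.7500; (r_i+r_j)·cross = 22·-35.7500 = -786.5000
edge 2: (16.5,5.5)→(20,25.5)  cross = 16.5·25.5 − 20·5.5 = 310.7500; (r_i+r_j)·cross = 36.5·310.7500 = 11342.3750
edge 3: (20,25.5)→(12.5,34.5)  cross = 20·34.5 − 12.5·25.5 = 371.2500; (r_i+r_j)·cross = 32.5·371.2500 = 12065.6250
edge 4: (12.5,34.5)→(10,34.5)  cross = 12.5·34.5 − 10·34.5 = 86.2500; (r_i+r_j)·cross = 22.5·86.2500 = 1940.6250
edge 5: (10,34.5)→(6,32.5)  cross = 10·32.5 − 6·34.5 = 118.0000; (r_i+r_j)·cross = 16·118.0000 = 1888.0000
edge 6: (6,32.5)→(1.5,9.5)  cross = 6·9.5 − 1.5·32.5 = 8.2500; (r_i+r_j)·cross = 7.5·8.2500 = 61.8750
Σcross = 812.5000 → A = |Σcross|/2 = 406.2500 mm²
Σ(r_i+r_j)·cross = 26188.2500 → first moment M = |Σ|/6 = 4364.7083
R_c = M/A = 4364.7083/406.2500 = 10.7439 mm
θ = 179° = 3.124139 rad
V = θ·R_c·A = 3.124139·10.7439·406.2500 = 13635.957 mm³

Volume = 13635.957 mm³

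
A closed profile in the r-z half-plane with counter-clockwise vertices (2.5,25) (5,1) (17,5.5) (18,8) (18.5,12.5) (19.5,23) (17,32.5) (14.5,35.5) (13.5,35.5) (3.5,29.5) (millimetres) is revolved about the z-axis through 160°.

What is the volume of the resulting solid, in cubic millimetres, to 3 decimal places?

Volume = 13536.774 mm³

Profile (r,z), 10 vertices: (2.5,25) (5,1) (17,5.5) (18,8) (18.5,12.5) (19.5,23) (17,32.5) (14.5,35.5) (13.5,35.5) (3.5,29.5)
edge 0: (2.5,25)→(5,1)  cross = 2.5·1 − 5·25 = -122.5000; (r_i+r_j)·cross = 7.5·-122.5000 = -918.7500
edge 1: (5,1)→(17,5.5)  cross = 5·5.5 − 17·1 = 10.5000; (r_i+r_j)·cross = 22·10.5000 = 231.0000
edge 2: (17,5.5)→(18,8)  cross = 17·8 − 18·5.5 = 37.0000; (r_i+r_j)·cross = 35·37.0000 = 1295.0000
edge 3: (18,8)→(18.5,12.5)  cross = 18·12.5 − 18.5·8 = 77.0000; (r_i+r_j)·cross = 36.5·77.0000 = 2810.5000
edge 4: (18.5,12.5)→(19.5,23)  cross = 18.5·23 − 19.5·12.5 = 181.7500; (r_i+r_j)·cross = 38·181.7500 = 6906.5000
edge 5: (19.5,23)→(17,32.5)  cross = 19.5·32.5 − 17·23 = 242.7500; (r_i+r_j)·cross = 36.5·242.7500 = 8860.3750
edge 6: (17,32.5)→(14.5,35.5)  cross = 17·35.5 − 14.5·32.5 = 132.2500; (r_i+r_j)·cross = 31.5·132.2500 = 4165.8750
edge 7: (14.5,35.5)→(13.5,35.5)  cross = 14.5·35.5 − 13.5·35.5 = 35.5000; (r_i+r_j)·cross = 28·35.5000 = 994.0000
edge 8: (13.5,35.5)→(3.5,29.5)  cross = 13.5·29.5 − 3.5·35.5 = 274.0000; (r_i+r_j)·cross = 17·274.0000 = 4658.0000
edge 9: (3.5,29.5)→(2.5,25)  cross = 3.5·25 − 2.5·29.5 = 13.7500; (r_i+r_j)·cross = 6·13.7500 = 82.5000
Σcross = 882.0000 → A = |Σcross|/2 = 441.0000 mm²
Σ(r_i+r_j)·cross = 29085.0000 → first moment M = |Σ|/6 = 4847.5000
R_c = M/A = 4847.5000/441.0000 = 10.9921 mm
θ = 160° = 2.792527 rad
V = θ·R_c·A = 2.792527·10.9921·441.0000 = 13536.774 mm³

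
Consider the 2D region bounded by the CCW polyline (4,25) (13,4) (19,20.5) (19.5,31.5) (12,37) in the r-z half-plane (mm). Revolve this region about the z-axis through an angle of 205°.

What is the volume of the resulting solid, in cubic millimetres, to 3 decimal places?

Volume = 12968.264 mm³

Profile (r,z), 5 vertices: (4,25) (13,4) (19,20.5) (19.5,31.5) (12,37)
edge 0: (4,25)→(13,4)  cross = 4·4 − 13·25 = -309.0000; (r_i+r_j)·cross = 17·-309.0000 = -5253.0000
edge 1: (13,4)→(19,20.5)  cross = 13·20.5 − 19·4 = 190.5000; (r_i+r_j)·cross = 32·190.5000 = 6096.0000
edge 2: (19,20.5)→(19.5,31.5)  cross = 19·31.5 − 19.5·20.5 = 198.7500; (r_i+r_j)·cross = 38.5·198.7500 = 7651.8750
edge 3: (19.5,31.5)→(12,37)  cross = 19.5·37 − 12·31.5 = 343.5000; (r_i+r_j)·cross = 31.5·343.5000 = 10820.2500
edge 4: (12,37)→(4,25)  cross = 12·25 − 4·37 = 152.0000; (r_i+r_j)·cross = 16·152.0000 = 2432.0000
Σcross = 575.7500 → A = |Σcross|/2 = 287.8750 mm²
Σ(r_i+r_j)·cross = 21747.1250 → first moment M = |Σ|/6 = 3624.5208
R_c = M/A = 3624.5208/287.8750 = 12.5906 mm
θ = 205° = 3.577925 rad
V = θ·R_c·A = 3.577925·12.5906·287.8750 = 12968.264 mm³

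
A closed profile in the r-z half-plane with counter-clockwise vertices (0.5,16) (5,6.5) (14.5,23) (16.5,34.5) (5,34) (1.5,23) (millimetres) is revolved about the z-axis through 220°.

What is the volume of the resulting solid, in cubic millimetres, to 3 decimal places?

Volume = 8011.905 mm³

Profile (r,z), 6 vertices: (0.5,16) (5,6.5) (14.5,23) (16.5,34.5) (5,34) (1.5,23)
edge 0: (0.5,16)→(5,6.5)  cross = 0.5·6.5 − 5·16 = -76.7500; (r_i+r_j)·cross = 5.5·-76.7500 = -422.1250
edge 1: (5,6.5)→(14.5,23)  cross = 5·23 − 14.5·6.5 = 20.7500; (r_i+r_j)·cross = 19.5·20.7500 = 404.6250
edge 2: (14.5,23)→(16.5,34.5)  cross = 14.5·34.5 − 16.5·23 = 120.7500; (r_i+r_j)·cross = 31·120.7500 = 3743.2500
edge 3: (16.5,34.5)→(5,34)  cross = 16.5·34 − 5·34.5 = 388.5000; (r_i+r_j)·cross = 21.5·388.5000 = 8352.7500
edge 4: (5,34)→(1.5,23)  cross = 5·23 − 1.5·34 = 64.0000; (r_i+r_j)·cross = 6.5·64.0000 = 416.0000
edge 5: (1.5,23)→(0.5,16)  cross = 1.5·16 − 0.5·23 = 12.5000; (r_i+r_j)·cross = 2·12.5000 = 25.0000
Σcross = 529.7500 → A = |Σcross|/2 = 264.8750 mm²
Σ(r_i+r_j)·cross = 12519.5000 → first moment M = |Σ|/6 = 2086.5833
R_c = M/A = 2086.5833/264.8750 = 7.8776 mm
θ = 220° = 3.839724 rad
V = θ·R_c·A = 3.839724·7.8776·264.8750 = 8011.905 mm³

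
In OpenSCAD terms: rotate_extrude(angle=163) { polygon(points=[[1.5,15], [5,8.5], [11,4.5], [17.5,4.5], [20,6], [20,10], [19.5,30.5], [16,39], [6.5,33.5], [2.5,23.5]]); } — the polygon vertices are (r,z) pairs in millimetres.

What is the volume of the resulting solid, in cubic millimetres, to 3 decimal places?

Profile (r,z), 10 vertices: (1.5,15) (5,8.5) (11,4.5) (17.5,4.5) (20,6) (20,10) (19.5,30.5) (16,39) (6.5,33.5) (2.5,23.5)
edge 0: (1.5,15)→(5,8.5)  cross = 1.5·8.5 − 5·15 = -62.2500; (r_i+r_j)·cross = 6.5·-62.2500 = -404.6250
edge 1: (5,8.5)→(11,4.5)  cross = 5·4.5 − 11·8.5 = -71.0000; (r_i+r_j)·cross = 16·-71.0000 = -1136.0000
edge 2: (11,4.5)→(17.5,4.5)  cross = 11·4.5 − 17.5·4.5 = -29.2500; (r_i+r_j)·cross = 28.5·-29.2500 = -833.6250
edge 3: (17.5,4.5)→(20,6)  cross = 17.5·6 − 20·4.5 = 15.0000; (r_i+r_j)·cross = 37.5·15.0000 = 562.5000
edge 4: (20,6)→(20,10)  cross = 20·10 − 20·6 = 80.0000; (r_i+r_j)·cross = 40·80.0000 = 3200.0000
edge 5: (20,10)→(19.5,30.5)  cross = 20·30.5 − 19.5·10 = 415.0000; (r_i+r_j)·cross = 39.5·415.0000 = 16392.5000
edge 6: (19.5,30.5)→(16,39)  cross = 19.5·39 − 16·30.5 = 272.5000; (r_i+r_j)·cross = 35.5·272.5000 = 9673.7500
edge 7: (16,39)→(6.5,33.5)  cross = 16·33.5 − 6.5·39 = 282.5000; (r_i+r_j)·cross = 22.5·282.5000 = 6356.2500
edge 8: (6.5,33.5)→(2.5,23.5)  cross = 6.5·23.5 − 2.5·33.5 = 69.0000; (r_i+r_j)·cross = 9·69.0000 = 621.0000
edge 9: (2.5,23.5)→(1.5,15)  cross = 2.5·15 − 1.5·23.5 = 2.2500; (r_i+r_j)·cross = 4·2.2500 = 9.0000
Σcross = 973.7500 → A = |Σcross|/2 = 486.8750 mm²
Σ(r_i+r_j)·cross = 34440.7500 → first moment M = |Σ|/6 = 5740.1250
R_c = M/A = 5740.1250/486.8750 = 11.7897 mm
θ = 163° = 2.844887 rad
V = θ·R_c·A = 2.844887·11.7897·486.8750 = 16330.005 mm³

Volume = 16330.005 mm³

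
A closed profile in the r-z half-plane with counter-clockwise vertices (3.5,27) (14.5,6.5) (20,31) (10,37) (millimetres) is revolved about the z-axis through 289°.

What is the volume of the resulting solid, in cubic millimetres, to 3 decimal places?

Profile (r,z), 4 vertices: (3.5,27) (14.5,6.5) (20,31) (10,37)
edge 0: (3.5,27)→(14.5,6.5)  cross = 3.5·6.5 − 14.5·27 = -368.7500; (r_i+r_j)·cross = 18·-368.7500 = -6637.5000
edge 1: (14.5,6.5)→(20,31)  cross = 14.5·31 − 20·6.5 = 319.5000; (r_i+r_j)·cross = 34.5·319.5000 = 11022.7500
edge 2: (20,31)→(10,37)  cross = 20·37 − 10·31 = 430.0000; (r_i+r_j)·cross = 30·430.0000 = 12900.0000
edge 3: (10,37)→(3.5,27)  cross = 10·27 − 3.5·37 = 140.5000; (r_i+r_j)·cross = 13.5·140.5000 = 1896.7500
Σcross = 521.2500 → A = |Σcross|/2 = 260.6250 mm²
Σ(r_i+r_j)·cross = 19182.0000 → first moment M = |Σ|/6 = 3197.0000
R_c = M/A = 3197.0000/260.6250 = 12.2667 mm
θ = 289° = 5.044002 rad
V = θ·R_c·A = 5.044002·12.2667·260.6250 = 16125.673 mm³

Volume = 16125.673 mm³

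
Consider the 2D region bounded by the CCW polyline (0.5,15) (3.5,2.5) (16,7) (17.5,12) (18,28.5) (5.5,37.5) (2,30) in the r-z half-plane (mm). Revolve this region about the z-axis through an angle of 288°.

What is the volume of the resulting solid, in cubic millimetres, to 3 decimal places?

Profile (r,z), 7 vertices: (0.5,15) (3.5,2.5) (16,7) (17.5,12) (18,28.5) (5.5,37.5) (2,30)
edge 0: (0.5,15)→(3.5,2.5)  cross = 0.5·2.5 − 3.5·15 = -51.2500; (r_i+r_j)·cross = 4·-51.2500 = -205.0000
edge 1: (3.5,2.5)→(16,7)  cross = 3.5·7 − 16·2.5 = -15.5000; (r_i+r_j)·cross = 19.5·-15.5000 = -302.2500
edge 2: (16,7)→(17.5,12)  cross = 16·12 − 17.5·7 = 69.5000; (r_i+r_j)·cross = 33.5·69.5000 = 2328.2500
edge 3: (17.5,12)→(18,28.5)  cross = 17.5·28.5 − 18·12 = 282.7500; (r_i+r_j)·cross = 35.5·282.7500 = 10037.6250
edge 4: (18,28.5)→(5.5,37.5)  cross = 18·37.5 − 5.5·28.5 = 518.2500; (r_i+r_j)·cross = 23.5·518.2500 = 12178.8750
edge 5: (5.5,37.5)→(2,30)  cross = 5.5·30 − 2·37.5 = 90.0000; (r_i+r_j)·cross = 7.5·90.0000 = 675.0000
edge 6: (2,30)→(0.5,15)  cross = 2·15 − 0.5·30 = 15.0000; (r_i+r_j)·cross = 2.5·15.0000 = 37.5000
Σcross = 908.7500 → A = |Σcross|/2 = 454.3750 mm²
Σ(r_i+r_j)·cross = 24750.0000 → first moment M = |Σ|/6 = 4125.0000
R_c = M/A = 4125.0000/454.3750 = 9.0784 mm
θ = 288° = 5.026548 rad
V = θ·R_c·A = 5.026548·9.0784·454.3750 = 20734.512 mm³

Volume = 20734.512 mm³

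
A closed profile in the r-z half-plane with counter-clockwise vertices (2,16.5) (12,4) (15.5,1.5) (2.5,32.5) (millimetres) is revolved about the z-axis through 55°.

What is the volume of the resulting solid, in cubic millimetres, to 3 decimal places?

Volume = 803.642 mm³

Profile (r,z), 4 vertices: (2,16.5) (12,4) (15.5,1.5) (2.5,32.5)
edge 0: (2,16.5)→(12,4)  cross = 2·4 − 12·16.5 = -190.0000; (r_i+r_j)·cross = 14·-190.0000 = -2660.0000
edge 1: (12,4)→(15.5,1.5)  cross = 12·1.5 − 15.5·4 = -44.0000; (r_i+r_j)·cross = 27.5·-44.0000 = -1210.0000
edge 2: (15.5,1.5)→(2.5,32.5)  cross = 15.5·32.5 − 2.5·1.5 = 500.0000; (r_i+r_j)·cross = 18·500.0000 = 9000.0000
edge 3: (2.5,32.5)→(2,16.5)  cross = 2.5·16.5 − 2·32.5 = -23.7500; (r_i+r_j)·cross = 4.5·-23.7500 = -106.8750
Σcross = 242.2500 → A = |Σcross|/2 = 121.1250 mm²
Σ(r_i+r_j)·cross = 5023.1250 → first moment M = |Σ|/6 = 837.1875
R_c = M/A = 837.1875/121.1250 = 6.9118 mm
θ = 55° = 0.959931 rad
V = θ·R_c·A = 0.959931·6.9118·121.1250 = 803.642 mm³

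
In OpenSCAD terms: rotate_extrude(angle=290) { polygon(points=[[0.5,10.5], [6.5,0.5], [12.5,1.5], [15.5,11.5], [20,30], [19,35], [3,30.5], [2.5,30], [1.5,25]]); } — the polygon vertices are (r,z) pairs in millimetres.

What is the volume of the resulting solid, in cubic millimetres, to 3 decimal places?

Profile (r,z), 9 vertices: (0.5,10.5) (6.5,0.5) (12.5,1.5) (15.5,11.5) (20,30) (19,35) (3,30.5) (2.5,30) (1.5,25)
edge 0: (0.5,10.5)→(6.5,0.5)  cross = 0.5·0.5 − 6.5·10.5 = -68.0000; (r_i+r_j)·cross = 7·-68.0000 = -476.0000
edge 1: (6.5,0.5)→(12.5,1.5)  cross = 6.5·1.5 − 12.5·0.5 = 3.5000; (r_i+r_j)·cross = 19·3.5000 = 66.5000
edge 2: (12.5,1.5)→(15.5,11.5)  cross = 12.5·11.5 − 15.5·1.5 = 120.5000; (r_i+r_j)·cross = 28·120.5000 = 3374.0000
edge 3: (15.5,11.5)→(20,30)  cross = 15.5·30 − 20·11.5 = 235.0000; (r_i+r_j)·cross = 35.5·235.0000 = 8342.5000
edge 4: (20,30)→(19,35)  cross = 20·35 − 19·30 = 130.0000; (r_i+r_j)·cross = 39·130.0000 = 5070.0000
edge 5: (19,35)→(3,30.5)  cross = 19·30.5 − 3·35 = 474.5000; (r_i+r_j)·cross = 22·474.5000 = 10439.0000
edge 6: (3,30.5)→(2.5,30)  cross = 3·30 − 2.5·30.5 = 13.7500; (r_i+r_j)·cross = 5.5·13.7500 = 75.6250
edge 7: (2.5,30)→(1.5,25)  cross = 2.5·25 − 1.5·30 = 17.5000; (r_i+r_j)·cross = 4·17.5000 = 70.0000
edge 8: (1.5,25)→(0.5,10.5)  cross = 1.5·10.5 − 0.5·25 = 3.2500; (r_i+r_j)·cross = 2·3.2500 = 6.5000
Σcross = 930.0000 → A = |Σcross|/2 = 465.0000 mm²
Σ(r_i+r_j)·cross = 26968.1250 → first moment M = |Σ|/6 = 4494.6875
R_c = M/A = 4494.6875/465.0000 = 9.6660 mm
θ = 290° = 5.061455 rad
V = θ·R_c·A = 5.061455·9.6660·465.0000 = 22749.658 mm³

Volume = 22749.658 mm³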